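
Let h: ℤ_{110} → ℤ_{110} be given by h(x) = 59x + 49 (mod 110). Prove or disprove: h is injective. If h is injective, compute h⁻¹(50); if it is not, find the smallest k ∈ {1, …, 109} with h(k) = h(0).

If h(s) = h(t), then 59s ≡ 59t (mod 110). Because gcd(59, 110) = 1, we may cancel 59 to get s ≡ t (mod 110).
So h is injective.
We now compute 59⁻¹ mod 110 explicitly. Euclid's algorithm: 110 = 1·59 + 51, 59 = 1·51 + 8, 51 = 6·8 + 3, 8 = 2·3 + 2, 3 = 1·2 + 1; back-substituting gives 1 = 69·59 − 37·110, so 59⁻¹ ≡ 69 (mod 110).
Since h is injective, we find h⁻¹(50): we need 59x ≡ 50 − 49 ≡ 1 (mod 110). Using 59⁻¹ = 69: x ≡ 69·1 = 69, so x = 69.
Check: h(69) = 59·69 + 49 = 4120 = 37·110 + 50 ≡ 50 (mod 110).

69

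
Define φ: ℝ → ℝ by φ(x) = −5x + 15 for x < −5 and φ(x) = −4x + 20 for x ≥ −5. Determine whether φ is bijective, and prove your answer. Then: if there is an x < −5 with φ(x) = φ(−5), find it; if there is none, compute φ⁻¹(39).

Both pieces are strictly decreasing (slopes −5 and −4), so each is injective on its own interval.
The left piece maps (−∞, −5) onto (40, ∞); the right piece maps [−5, ∞) onto (−∞, 40].
Since 40 = 40, the images partition ℝ: φ is injective and surjective, hence bijective.
Because the two images are disjoint, no x < −5 has φ(x) = φ(−5), so we compute φ⁻¹(39): 39 lies in (−∞, 40], so solve −4x + 20 = 39: x = (39 − 20)/(−4) = −19/4.

-19/4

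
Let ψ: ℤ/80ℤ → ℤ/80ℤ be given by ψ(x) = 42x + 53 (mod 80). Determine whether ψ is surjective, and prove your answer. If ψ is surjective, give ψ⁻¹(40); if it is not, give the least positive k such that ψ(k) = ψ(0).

By definition, ψ is surjective if every y in the codomain equals ψ(x) for some x in the domain.
Since gcd(42, 80) = 2, we have 42x ≡ 0 (mod 2) for all x, so ψ(x) ≡ 1 (mod 2).
But 0 ≢ 1 (mod 2), so 0 ∈ ℤ/80ℤ has no preimage. So ψ is not surjective.
Since ψ is not surjective, we find the least positive k with ψ(k) = ψ(0): this means 42k ≡ 0 (mod 80), i.e. 80 ∣ 42k. Since gcd(42, 80) = 2, dividing through by 2 this holds exactly when 40 ∣ 21k, and as gcd(21, 40) = 1, exactly when 40 ∣ k.
The smallest positive such k is 40.

40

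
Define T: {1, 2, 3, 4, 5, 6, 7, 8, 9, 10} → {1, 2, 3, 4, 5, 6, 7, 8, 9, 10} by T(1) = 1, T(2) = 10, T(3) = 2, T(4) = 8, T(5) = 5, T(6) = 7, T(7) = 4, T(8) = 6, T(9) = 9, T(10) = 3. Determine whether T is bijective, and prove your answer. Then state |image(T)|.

The values 1, 10, 2, 8, 5, 7, 4, 6, 9, 3 are a permutation of {1, 2, 3, 4, 5, 6, 7, 8, 9, 10}: each element appears exactly once.
So T is injective and surjective, hence bijective.
The image of T is {1, 2, 3, 4, 5, 6, 7, 8, 9, 10}, which has 10 elements.

10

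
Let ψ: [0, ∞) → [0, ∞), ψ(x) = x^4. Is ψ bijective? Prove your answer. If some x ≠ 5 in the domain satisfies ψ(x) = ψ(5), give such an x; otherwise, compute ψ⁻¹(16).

2

On [0, ∞), x ↦ x^4 is strictly increasing (injective) and for any y ∈ [0, ∞) the 4th root y^{1/4} lies in [0, ∞) (surjective). So ψ is bijective.
Since x ↦ x^4 is strictly increasing on [0, ∞), it is injective there, so no x ≠ 5 in the domain has ψ(x) = ψ(5). We therefore compute ψ⁻¹(16) = 16^{1/4} = 2 (indeed 2^4 = 16).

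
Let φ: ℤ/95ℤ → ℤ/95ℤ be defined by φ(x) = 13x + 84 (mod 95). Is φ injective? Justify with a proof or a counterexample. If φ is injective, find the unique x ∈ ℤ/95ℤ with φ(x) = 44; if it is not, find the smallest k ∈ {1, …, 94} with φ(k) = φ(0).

70

Recall that φ is injective when φ(u) = φ(v) forces u = v.
Suppose φ(u) = φ(v) in ℤ/95ℤ. Then 13u + 84 ≡ 13v + 84 (mod 95), so 13(u − v) ≡ 0 (mod 95).
Since gcd(13, 95) = 1, 13 is invertible modulo 95, so u − v ≡ 0 (mod 95), i.e. u = v.
Therefore φ is injective.
We now compute 13⁻¹ mod 95 explicitly. Euclid's algorithm: 95 = 7·13 + 4, 13 = 3·4 + 1; back-substituting gives 1 = 22·13 − 3·95, so 13⁻¹ ≡ 22 (mod 95).
Since φ is injective, we find φ⁻¹(44): we need 13x ≡ 44 − 84 ≡ 55 (mod 95). Using 13⁻¹ = 22: x ≡ 22·55 = 1210 = 12·95 + 70, so x = 70.
Check: φ(70) = 13·70 + 84 = 994 = 10·95 + 44 ≡ 44 (mod 95).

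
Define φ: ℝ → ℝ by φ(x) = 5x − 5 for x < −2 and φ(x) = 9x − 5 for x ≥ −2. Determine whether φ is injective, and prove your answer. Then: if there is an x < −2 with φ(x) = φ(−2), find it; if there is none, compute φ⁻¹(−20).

Both pieces are strictly increasing (slopes 5 and 9), so each is injective on its own interval.
The left piece maps (−∞, −2) onto (−∞, −15); the right piece maps [−2, ∞) onto [−23, ∞).
These images overlap. In particular φ(−2) = −23 (right piece), and solving 5x − 5 = −23 on the left piece gives x = −18/5 < −2.
So φ(−18/5) = φ(−2) with −18/5 ≠ −2, and φ is not injective. This x = −18/5 is the requested value below −2.

-18/5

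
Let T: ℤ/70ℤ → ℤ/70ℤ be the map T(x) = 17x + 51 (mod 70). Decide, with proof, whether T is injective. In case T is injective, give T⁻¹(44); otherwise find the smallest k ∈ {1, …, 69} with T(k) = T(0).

49

If T(a) = T(b), then 17a ≡ 17b (mod 70). Because gcd(17, 70) = 1, we may cancel 17 to get a ≡ b (mod 70).
Therefore T is injective.
We now compute 17⁻¹ mod 70 explicitly. Euclid's algorithm: 70 = 4·17 + 2, 17 = 8·2 + 1; back-substituting gives 1 = 33·17 − 8·70, so 17⁻¹ ≡ 33 (mod 70).
Since T is injective, we compute T⁻¹(44): solve 17x + 51 ≡ 44 (mod 70), i.e. 17x ≡ 63 (mod 70).
Multiplying by 17⁻¹ = 33 gives x ≡ 33·63 = 2079 = 29·70 + 49 ≡ 49 (mod 70).
Check: T(49) = 17·49 + 51 = 884 = 12·70 + 44 ≡ 44 (mod 70).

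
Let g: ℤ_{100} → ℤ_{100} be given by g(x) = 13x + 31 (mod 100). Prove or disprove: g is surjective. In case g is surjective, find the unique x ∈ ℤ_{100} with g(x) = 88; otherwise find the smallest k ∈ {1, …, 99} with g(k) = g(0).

Since gcd(13, 100) = 1, 13 is invertible modulo 100. Euclid's algorithm: 100 = 7·13 + 9, 13 = 1·9 + 4, 9 = 2·4 + 1; back-substituting gives 1 = 77·13 − 10·100, so 13⁻¹ ≡ 77 (mod 100).
Then y ↦ 77(y − 31) is a two-sided inverse to g, so every y ∈ ℤ_{100} has a preimage.
Hence g is surjective.
Since g is surjective, we compute g⁻¹(88): solve 13x + 31 ≡ 88 (mod 100), i.e. 13x ≡ 57 (mod 100).
Multiplying by 13⁻¹ = 77 gives x ≡ 77·57 = 4389 = 43·100 + 89 ≡ 89 (mod 100).
Check: g(89) = 13·89 + 31 = 1188 = 11·100 + 88 ≡ 88 (mod 100).

89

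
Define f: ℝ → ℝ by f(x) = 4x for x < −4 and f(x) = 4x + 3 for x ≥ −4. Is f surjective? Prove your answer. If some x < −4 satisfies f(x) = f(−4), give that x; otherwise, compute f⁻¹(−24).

Both pieces are strictly increasing (slopes 4 and 4), so each is injective on its own interval.
The left piece maps (−∞, −4) onto (−∞, −16); the right piece maps [−4, ∞) onto [−13, ∞).
The union (−∞, −16) ∪ [−13, ∞) omits the interval between −16 and −13; in particular −16 has no preimage. So f is not surjective.
Because the two images are disjoint, no x < −4 has f(x) = f(−4), so we compute f⁻¹(−24): −24 lies in (−∞, −16), so solve 4x = −24: x = (−24 − 0)/4 = −6.

-6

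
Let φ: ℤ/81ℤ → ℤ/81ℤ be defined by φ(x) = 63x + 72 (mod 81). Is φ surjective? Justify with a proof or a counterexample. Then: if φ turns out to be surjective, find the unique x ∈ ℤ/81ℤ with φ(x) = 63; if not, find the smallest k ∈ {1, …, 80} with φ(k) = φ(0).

Since gcd(63, 81) = 9, we have 63x ≡ 0 (mod 9) for all x, so φ(x) ≡ 0 (mod 9).
But 1 ≢ 0 (mod 9), so 1 ∈ ℤ/81ℤ has no preimage. Therefore φ is not surjective.
Since φ is not surjective, we find the least positive k with φ(k) = φ(0): this means 63k ≡ 0 (mod 81), i.e. 81 ∣ 63k. Since gcd(63, 81) = 9, dividing through by 9 this holds exactly when 9 ∣ 7k, and as gcd(7, 9) = 1, exactly when 9 ∣ k.
The smallest positive such k is 9.

9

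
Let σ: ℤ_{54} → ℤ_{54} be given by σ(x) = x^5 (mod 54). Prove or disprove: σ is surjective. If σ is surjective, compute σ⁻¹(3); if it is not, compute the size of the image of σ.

38

σ(0) = 0^5 = 0.
σ(6): Repeated squaring mod 54: 6^1 ≡ 6, 6^2 ≡ 6² = 36, 6^4 ≡ 36² = 1296 ≡ 0. Since 5 = 4 + 1, 6^5 ≡ 0·6: 0·6 = 0. So 6^5 ≡ 0 (mod 54).
So σ(0) = σ(6) = 0 while 0 ≠ 6, thus σ is not injective.
A non-injective map from the 54-element set ℤ_{54} to itself takes at most 53 distinct values, so it cannot be surjective. So σ is not surjective.
Since σ is not surjective, we determine |image(σ)|. Computing x^5 mod 54 for each x (by repeated squaring, reducing mod 54 at every step), the values σ(0), σ(1), …, σ(53) are: 0, 1, 32, 27, 52, 47, 0, 13, 44, 27, 46, 23, 0, 43, 38, 27, 4, 35, 0, 37, 14, 27, 34, 29, 0, 49, 26, 27, 28, 5, 0, 25, 20, 27, 40, 17, 0, 19, 50, 27, 16, 11, 0, 31, 8, 27, 10, 41, 0, 7, 2, 27, 22, 53.
The distinct values are {0, 1, 2, 4, 5, 7, 8, 10, 11, 13, 14, 16, 17, 19, 20, 22, 23, 25, 26, 27, 28, 29, 31, 32, 34, 35, 37, 38, 40, 41, 43, 44, 46, 47, 49, 50, 52, 53}; there are 38 of them.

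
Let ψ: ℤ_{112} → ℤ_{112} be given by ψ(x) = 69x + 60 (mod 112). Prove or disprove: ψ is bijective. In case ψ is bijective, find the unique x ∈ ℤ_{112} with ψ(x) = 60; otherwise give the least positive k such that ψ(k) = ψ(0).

Suppose ψ(u) = ψ(v) in ℤ_{112}. Then 69u + 60 ≡ 69v + 60 (mod 112), therefore 69(u − v) ≡ 0 (mod 112).
Since gcd(69, 112) = 1, 69 is invertible modulo 112, so u − v ≡ 0 (mod 112), i.e. u = v.
We now compute 69⁻¹ mod 112 explicitly. Euclid's algorithm: 112 = 1·69 + 43, 69 = 1·43 + 26, 43 = 1·26 + 17, 26 = 1·17 + 9, 17 = 1·9 + 8, 9 = 1·8 + 1; back-substituting gives 1 = 13·69 − 8·112, so 69⁻¹ ≡ 13 (mod 112).
Then y ↦ 13(y − 60) is a two-sided inverse to ψ, so every y ∈ ℤ_{112} has a preimage.
So ψ is bijective.
Since ψ is bijective, we compute ψ⁻¹(60): solve 69x + 60 ≡ 60 (mod 112), i.e. 69x ≡ 0 (mod 112).
Multiplying by 69⁻¹ = 13 gives x ≡ 13·0 = 0 ≡ 0 (mod 112).
Check: ψ(0) = 69·0 + 60 = 60 ≡ 60 (mod 112).

0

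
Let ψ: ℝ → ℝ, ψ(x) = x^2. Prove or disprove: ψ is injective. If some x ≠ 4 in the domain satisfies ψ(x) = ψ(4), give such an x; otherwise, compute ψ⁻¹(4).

ψ(4) = 16 = (−4)^2 = ψ(−4) (since 2 is even), with 4 ≠ −4. So ψ is not injective.
For the follow-up, such an x exists: taking x = −4 ∈ ℝ gives ψ(−4) = 16 = ψ(4) with −4 ≠ 4.

-4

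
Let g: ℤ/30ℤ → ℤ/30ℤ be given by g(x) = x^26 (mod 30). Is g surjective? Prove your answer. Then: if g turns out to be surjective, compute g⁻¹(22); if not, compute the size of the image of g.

g(2): Repeated squaring mod 30: 2^1 ≡ 2, 2^2 ≡ 2² = 4, 2^4 ≡ 4² = 16, 2^8 ≡ 16² = 256 ≡ 16, 2^16 ≡ 16² = 256 ≡ 16. Since 26 = 16 + 8 + 2, 2^26 ≡ 16·16·4: 16·16 = 256 ≡ 16, then 16·4 = 64 ≡ 4. So 2^26 ≡ 4 (mod 30).
g(8): Repeated squaring mod 30: 8^1 ≡ 8, 8^2 ≡ 8² = 64 ≡ 4, 8^4 ≡ 4² = 16, 8^8 ≡ 16² = 256 ≡ 16, 8^16 ≡ 16² = 256 ≡ 16. Since 26 = 16 + 8 + 2, 8^26 ≡ 16·16·4: 16·16 = 256 ≡ 16, then 16·4 = 64 ≡ 4. So 8^26 ≡ 4 (mod 30).
So g(2) = g(8) = 4 while 2 ≠ 8, hence g is not injective.
A non-injective map from the 30-element set ℤ/30ℤ to itself takes at most 29 distinct values, so it cannot be surjective. Hence g is not surjective.
Since g is not surjective, we determine |image(g)|. Computing x^26 mod 30 for each x (by repeated squaring, reducing mod 30 at every step), the values g(0), g(1), …, g(29) are: 0, 1, 4, 9, 16, 25, 6, 19, 4, 21, 10, 1, 24, 19, 16, 15, 16, 19, 24, 1, 10, 21, 4, 19, 6, 25, 16, 9, 4, 1.
The distinct values are {0, 1, 4, 6, 9, 10, 15, 16, 19, 21, 24, 25}; there are 12 of them.

12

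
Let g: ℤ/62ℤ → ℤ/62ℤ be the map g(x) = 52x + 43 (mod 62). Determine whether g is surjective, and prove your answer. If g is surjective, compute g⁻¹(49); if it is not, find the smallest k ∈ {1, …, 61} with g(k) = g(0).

By definition, g is surjective if every y in the codomain equals g(x) for some x in the domain.
Since gcd(52, 62) = 2, we have 52x ≡ 0 (mod 2) for all x, so g(x) ≡ 1 (mod 2).
But 0 ≢ 1 (mod 2), so 0 ∈ ℤ/62ℤ has no preimage. Thus g is not surjective.
Since g is not surjective, we find the least positive k with g(k) = g(0): this means 52k ≡ 0 (mod 62), i.e. 62 ∣ 52k. Since gcd(52, 62) = 2, dividing through by 2 this holds exactly when 31 ∣ 26k, and as gcd(26, 31) = 1, exactly when 31 ∣ k.
The smallest positive such k is 31.

31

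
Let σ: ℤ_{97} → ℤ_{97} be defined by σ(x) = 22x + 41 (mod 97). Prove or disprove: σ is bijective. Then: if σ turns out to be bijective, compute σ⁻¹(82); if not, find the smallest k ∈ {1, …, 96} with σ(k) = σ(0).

68

By definition, injectivity means: for all x_1, x_2 in the domain, σ(x_1) = σ(x_2) implies x_1 = x_2.
Suppose σ(x_1) = σ(x_2) in ℤ_{97}. Then 22x_1 + 41 ≡ 22x_2 + 41 (mod 97), thus 22(x_1 − x_2) ≡ 0 (mod 97).
Since gcd(22, 97) = 1, 22 is invertible modulo 97, so x_1 − x_2 ≡ 0 (mod 97), i.e. x_1 = x_2.
We now compute 22⁻¹ mod 97 explicitly. Euclid's algorithm: 97 = 4·22 + 9, 22 = 2·9 + 4, 9 = 2·4 + 1; back-substituting gives 1 = 75·22 − 17·97, so 22⁻¹ ≡ 75 (mod 97).
For any y ∈ ℤ_{97}, x = 75(y − 41) mod 97 satisfies σ(x) = 22·75(y − 41) + 41 ≡ y (since 22·75 ≡ 1 mod 97). So every y has a preimage.
Therefore σ is bijective.
Since σ is bijective, we find σ⁻¹(82): we need 22x ≡ 82 − 41 ≡ 41 (mod 97). Using 22⁻¹ = 75: x ≡ 75·41 = 3075 = 31·97 + 68, so x = 68.
Check: σ(68) = 22·68 + 41 = 1537 = 15·97 + 82 ≡ 82 (mod 97).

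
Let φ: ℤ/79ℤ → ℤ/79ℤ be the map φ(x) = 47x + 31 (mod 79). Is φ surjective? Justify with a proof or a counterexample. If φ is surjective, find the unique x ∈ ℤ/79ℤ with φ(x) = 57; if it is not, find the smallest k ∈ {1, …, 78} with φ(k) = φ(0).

Since gcd(47, 79) = 1, 47 is invertible modulo 79. Euclid's algorithm: 79 = 1·47 + 32, 47 = 1·32 + 15, 32 = 2·15 + 2, 15 = 7·2 + 1; back-substituting gives 1 = 37·47 − 22·79, so 47⁻¹ ≡ 37 (mod 79).
Then y ↦ 37(y − 31) is a two-sided inverse to φ, so every y ∈ ℤ/79ℤ has a preimage.
Thus φ is surjective.
Since φ is surjective, we compute φ⁻¹(57): solve 47x + 31 ≡ 57 (mod 79), i.e. 47x ≡ 26 (mod 79).
Multiplying by 47⁻¹ = 37 gives x ≡ 37·26 = 962 = 12·79 + 14 ≡ 14 (mod 79).
Check: φ(14) = 47·14 + 31 = 689 = 8·79 + 57 ≡ 57 (mod 79).

14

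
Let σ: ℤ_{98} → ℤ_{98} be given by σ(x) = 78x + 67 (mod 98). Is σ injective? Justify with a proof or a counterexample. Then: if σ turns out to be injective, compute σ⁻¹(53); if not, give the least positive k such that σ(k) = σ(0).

49

Recall: σ is injective if σ(s) = σ(t) implies s = t.
We have gcd(78, 98) = 2 > 1. Taking s = 0 and t = 49: σ(0) = 67 and σ(49) = 78·49 + 67 = 3889 ≡ 67 (mod 98).
So σ(0) = σ(49) while 0 ≠ 49, so σ is not injective.
Since σ is not injective, we find the least positive k with σ(k) = σ(0): this means 78k ≡ 0 (mod 98), i.e. 98 ∣ 78k. Since gcd(78, 98) = 2, dividing through by 2 this holds exactly when 49 ∣ 39k, and as gcd(39, 49) = 1, exactly when 49 ∣ k.
The smallest positive such k is 49.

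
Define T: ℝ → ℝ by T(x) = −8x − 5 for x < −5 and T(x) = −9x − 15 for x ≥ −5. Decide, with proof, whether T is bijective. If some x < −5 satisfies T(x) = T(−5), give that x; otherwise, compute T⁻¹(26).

Both pieces are strictly decreasing (slopes −8 and −9), so each is injective on its own interval.
The left piece maps (−∞, −5) onto (35, ∞); the right piece maps [−5, ∞) onto (−∞, 30].
The images leave a gap (35 has no preimage), so T is not surjective, hence not bijective.
Because the two images are disjoint, no x < −5 has T(x) = T(−5), so we compute T⁻¹(26): 26 lies in (−∞, 30], so solve −9x − 15 = 26: x = (26 + 15)/(−9) = −41/9.

-41/9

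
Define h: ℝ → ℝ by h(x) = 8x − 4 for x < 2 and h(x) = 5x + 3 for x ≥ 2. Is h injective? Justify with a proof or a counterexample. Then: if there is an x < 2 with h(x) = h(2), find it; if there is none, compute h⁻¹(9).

Both pieces are strictly increasing (slopes 8 and 5), so each is injective on its own interval.
The left piece maps (−∞, 2) onto (−∞, 12); the right piece maps [2, ∞) onto [13, ∞).
These images are disjoint, so no value is attained by both pieces. Thus h is injective.
Because the two images are disjoint, no x < 2 has h(x) = h(2), so we compute h⁻¹(9): 9 lies in (−∞, 12), so solve 8x − 4 = 9: x = (9 + 4)/8 = 13/8.

13/8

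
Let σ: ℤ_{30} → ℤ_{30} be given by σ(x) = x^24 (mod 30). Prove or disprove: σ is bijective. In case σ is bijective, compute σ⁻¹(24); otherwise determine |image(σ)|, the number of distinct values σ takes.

σ(2): Repeated squaring mod 30: 2^1 ≡ 2, 2^2 ≡ 2² = 4, 2^4 ≡ 4² = 16, 2^8 ≡ 16² = 256 ≡ 16, 2^16 ≡ 16² = 256 ≡ 16. Since 24 = 16 + 8, 2^24 ≡ 16·16: 16·16 = 256 ≡ 16. So 2^24 ≡ 16 (mod 30).
σ(4): Repeated squaring mod 30: 4^1 ≡ 4, 4^2 ≡ 4² = 16, 4^4 ≡ 16² = 256 ≡ 16, 4^8 ≡ 16² = 256 ≡ 16, 4^16 ≡ 16² = 256 ≡ 16. Since 24 = 16 + 8, 4^24 ≡ 16·16: 16·16 = 256 ≡ 16. So 4^24 ≡ 16 (mod 30).
So σ(2) = σ(4) = 16 while 2 ≠ 4, thus σ is not injective, hence not bijective.
Since σ is not bijective, we determine |image(σ)|. Computing x^24 mod 30 for each x (by repeated squaring, reducing mod 30 at every step), the values σ(0), σ(1), …, σ(29) are: 0, 1, 16, 21, 16, 25, 6, 1, 16, 21, 10, 1, 6, 1, 16, 15, 16, 1, 6, 1, 10, 21, 16, 1, 6, 25, 16, 21, 16, 1.
The distinct values are {0, 1, 6, 10, 15, 16, 21, 25}; there are 8 of them.

8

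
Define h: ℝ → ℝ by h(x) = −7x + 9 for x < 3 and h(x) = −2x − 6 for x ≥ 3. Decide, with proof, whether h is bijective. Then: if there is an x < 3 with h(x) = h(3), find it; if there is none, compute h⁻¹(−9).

18/7

Both pieces are strictly decreasing (slopes −7 and −2), so each is injective on its own interval.
The left piece maps (−∞, 3) onto (−12, ∞); the right piece maps [3, ∞) onto (−∞, −12].
Since −12 = −12, the images partition ℝ: h is injective and surjective, hence bijective.
Because the two images are disjoint, no x < 3 has h(x) = h(3), so we compute h⁻¹(−9): −9 lies in (−12, ∞), so solve −7x + 9 = −9: x = (−9 − 9)/(−7) = 18/7.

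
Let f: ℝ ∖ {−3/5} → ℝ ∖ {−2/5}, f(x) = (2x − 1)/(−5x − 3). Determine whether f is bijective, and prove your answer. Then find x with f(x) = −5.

Suppose f(a) = f(b). Cross-multiplying: (2a − 1)(−5b − 3) = (2b − 1)(−5a − 3).
Expanding both sides and cancelling the symmetric terms leaves −11·(a − b) = 0. Since −11 ≠ 0, a = b. Therefore f is injective.
For any y ≠ −2/5, solving y(−5x − 3) = 2x − 1 for x gives a well-defined x ≠ −3/5. So f is surjective.
Thus f is bijective.
Solving f(x) = −5: cross-multiplying gives 2x − 1 = −5(−5x − 3), which rearranges to −23x = 16, so x = −16/23.

-16/23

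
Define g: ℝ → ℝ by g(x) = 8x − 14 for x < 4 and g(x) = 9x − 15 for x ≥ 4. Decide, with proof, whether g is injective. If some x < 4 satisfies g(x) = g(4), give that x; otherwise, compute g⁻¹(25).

Both pieces are strictly increasing (slopes 8 and 9), so each is injective on its own interval.
The left piece maps (−∞, 4) onto (−∞, 18); the right piece maps [4, ∞) onto [21, ∞).
These images are disjoint, so no value is attained by both pieces. Therefore g is injective.
Because the two images are disjoint, no x < 4 has g(x) = g(4), so we compute g⁻¹(25): 25 lies in [21, ∞), so solve 9x − 15 = 25: x = (25 + 15)/9 = 40/9.

40/9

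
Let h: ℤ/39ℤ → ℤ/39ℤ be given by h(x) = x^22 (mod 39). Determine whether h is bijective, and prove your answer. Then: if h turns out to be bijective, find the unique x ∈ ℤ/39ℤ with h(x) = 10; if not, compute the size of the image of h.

14

h(5): Repeated squaring mod 39: 5^1 ≡ 5, 5^2 ≡ 5² = 25, 5^4 ≡ 25² = 625 ≡ 1, 5^8 ≡ 1² = 1, 5^16 ≡ 1² = 1. Since 22 = 16 + 4 + 2, 5^22 ≡ 1·1·25: 1·1 = 1, then 1·25 = 25. So 5^22 ≡ 25 (mod 39).
h(8): Repeated squaring mod 39: 8^1 ≡ 8, 8^2 ≡ 8² = 64 ≡ 25, 8^4 ≡ 25² = 625 ≡ 1, 8^8 ≡ 1² = 1, 8^16 ≡ 1² = 1. Since 22 = 16 + 4 + 2, 8^22 ≡ 1·1·25: 1·1 = 1, then 1·25 = 25. So 8^22 ≡ 25 (mod 39).
So h(5) = h(8) = 25 while 5 ≠ 8, thus h is not injective, hence not bijective.
Since h is not bijective, we determine |image(h)|. Computing x^22 mod 39 for each x (by repeated squaring, reducing mod 39 at every step), the values h(0), h(1), …, h(38) are: 0, 1, 10, 3, 22, 25, 30, 4, 25, 9, 16, 10, 27, 13, 1, 36, 16, 22, 12, 4, 4, 12, 22, 16, 36, 1, 13, 27, 10, 16, 9, 25, 4, 30, 25, 22, 3, 10, 1.
The distinct values are {0, 1, 3, 4, 9, 10, 12, 13, 16, 22, 25, 27, 30, 36}; there are 14 of them.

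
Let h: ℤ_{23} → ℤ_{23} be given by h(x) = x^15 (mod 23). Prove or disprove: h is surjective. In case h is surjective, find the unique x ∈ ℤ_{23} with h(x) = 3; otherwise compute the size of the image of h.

Since 23 is prime, the nonzero elements of ℤ_{23} form a cyclic group of order 22.
As gcd(15, 22) = 1, raising to the 15th power is a bijection on this group: if u^15 ≡ v^15 then (uv^{−1})^15 = 1, and the only element of order dividing gcd(15, 22) = 1 is 1, so u = v.
With h(0) = 0 this makes h injective on all of ℤ_{23}, hence bijective (finite equal-size domain and codomain). In particular h is surjective.
Since h is surjective, we find the preimage of 3. The inverse of x ↦ x^15 on (ℤ_{23})^× is x ↦ x^3, because 15·3 = 45 = 2·22 + 1 ≡ 1 (mod 22) and x^{22} = 1 for x ≠ 0 (Fermat). So h⁻¹(3) = 3^3 mod 23.
Repeated squaring mod 23: 3^1 ≡ 3, 3^2 ≡ 3² = 9. Since 3 = 2 + 1, 3^3 ≡ 9·3: 9·3 = 27 ≡ 4. So 3^3 ≡ 4 (mod 23).
Hence h⁻¹(3) = 4.

4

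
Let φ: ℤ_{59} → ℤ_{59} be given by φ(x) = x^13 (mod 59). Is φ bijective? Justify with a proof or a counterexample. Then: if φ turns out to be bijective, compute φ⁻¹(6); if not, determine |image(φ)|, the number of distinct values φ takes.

24

Since 59 is prime, the nonzero elements of ℤ_{59} form a cyclic group of order 58.
As gcd(13, 58) = 1, raising to the 13th power is a bijection on this group: if x_1^13 ≡ x_2^13 then (x_1x_2^{−1})^13 = 1, and the only element of order dividing gcd(13, 58) = 1 is 1, so x_1 = x_2.
With φ(0) = 0 this makes φ injective on all of ℤ_{59}, hence bijective (finite equal-size domain and codomain). In particular φ is bijective.
Since φ is bijective, we find the preimage of 6. The inverse of x ↦ x^13 on (ℤ_{59})^× is x ↦ x^9, because 13·9 = 117 = 2·58 + 1 ≡ 1 (mod 58) and x^{58} = 1 for x ≠ 0 (Fermat). So φ⁻¹(6) = 6^9 mod 59.
Repeated squaring mod 59: 6^1 ≡ 6, 6^2 ≡ 6² = 36, 6^4 ≡ 36² = 1296 ≡ 57, 6^8 ≡ 57² = 3249 ≡ 4. Since 9 = 8 + 1, 6^9 ≡ 4·6: 4·6 = 24. So 6^9 ≡ 24 (mod 59).
Hence φ⁻¹(6) = 24.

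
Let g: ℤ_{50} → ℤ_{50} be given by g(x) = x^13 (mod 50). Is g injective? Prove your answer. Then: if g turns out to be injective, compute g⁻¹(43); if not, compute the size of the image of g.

42

g(0) = 0^13 = 0.
g(10): Repeated squaring mod 50: 10^1 ≡ 10, 10^2 ≡ 10² = 100 ≡ 0, 10^4 ≡ 0² = 0, 10^8 ≡ 0² = 0. Since 13 = 8 + 4 + 1, 10^13 ≡ 0·0·10: 0·0 = 0, then 0·10 = 0. So 10^13 ≡ 0 (mod 50).
So g(0) = g(10) = 0 while 0 ≠ 10, thus g is not injective.
Since g is not injective, we determine |image(g)|. Computing x^13 mod 50 for each x (by repeated squaring, reducing mod 50 at every step), the values g(0), g(1), …, g(49) are: 0, 1, 42, 23, 14, 25, 16, 7, 38, 29, 0, 31, 22, 3, 44, 25, 46, 37, 18, 9, 0, 11, 2, 33, 24, 25, 26, 17, 48, 39, 0, 41, 32, 13, 4, 25, 6, 47, 28, 19, 0, 21, 12, 43, 34, 25, 36, 27, 8, 49.
The distinct values are {0, 1, 2, 3, 4, 6, 7, 8, 9, 11, 12, 13, 14, 16, 17, 18, 19, 21, 22, 23, 24, 25, 26, 27, 28, 29, 31, 32, 33, 34, 36, 37, 38, 39, 41, 42, 43, 44, 46, 47, 48, 49}; there are 42 of them.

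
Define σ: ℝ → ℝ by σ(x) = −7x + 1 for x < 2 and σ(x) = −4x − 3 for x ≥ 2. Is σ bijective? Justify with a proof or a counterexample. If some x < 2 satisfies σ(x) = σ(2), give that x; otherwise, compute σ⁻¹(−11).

Both pieces are strictly decreasing (slopes −7 and −4), so each is injective on its own interval.
The left piece maps (−∞, 2) onto (−13, ∞); the right piece maps [2, ∞) onto (−∞, −11].
These images overlap. In particular σ(2) = −11 (right piece), and solving −7x + 1 = −11 on the left piece gives x = 12/7 < 2.
So σ(12/7) = σ(2) with 12/7 ≠ 2, and σ is not injective, hence not bijective. This x = 12/7 is the requested value below 2.

12/7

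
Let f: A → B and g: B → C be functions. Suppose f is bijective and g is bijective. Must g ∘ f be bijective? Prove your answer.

bijective

Injectivity: if g(f(x_1)) = g(f(x_2)) then f(x_1) = f(x_2) (g injective) so x_1 = x_2 (f injective).
Surjectivity: for c ∈ C pick b with g(b) = c, then a with f(a) = b; then (g ∘ f)(a) = c.
Thus g ∘ f is bijective.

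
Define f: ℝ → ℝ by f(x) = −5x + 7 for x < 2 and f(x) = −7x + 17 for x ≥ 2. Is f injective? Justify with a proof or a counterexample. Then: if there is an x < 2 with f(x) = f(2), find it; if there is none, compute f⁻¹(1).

Both pieces are strictly decreasing (slopes −5 and −7), so each is injective on its own interval.
The left piece maps (−∞, 2) onto (−3, ∞); the right piece maps [2, ∞) onto (−∞, 3].
These images overlap. In particular f(2) = 3 (right piece), and solving −5x + 7 = 3 on the left piece gives x = 4/5 < 2.
So f(4/5) = f(2) with 4/5 ≠ 2, and f is not injective. This x = 4/5 is the requested value below 2.

4/5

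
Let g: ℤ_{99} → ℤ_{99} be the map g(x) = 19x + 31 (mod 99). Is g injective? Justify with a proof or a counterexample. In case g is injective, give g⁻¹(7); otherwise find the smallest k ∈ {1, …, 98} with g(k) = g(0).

Suppose g(x_1) = g(x_2) in ℤ_{99}. Then 19x_1 + 31 ≡ 19x_2 + 31 (mod 99), therefore 19(x_1 − x_2) ≡ 0 (mod 99).
Since gcd(19, 99) = 1, 19 is invertible modulo 99, thus x_1 − x_2 ≡ 0 (mod 99), i.e. x_1 = x_2.
So g is injective.
We now compute 19⁻¹ mod 99 explicitly. Euclid's algorithm: 99 = 5·19 + 4, 19 = 4·4 + 3, 4 = 1·3 + 1; back-substituting gives 1 = 73·19 − 14·99, so 19⁻¹ ≡ 73 (mod 99).
Since g is injective, we find g⁻¹(7): we need 19x ≡ 7 − 31 ≡ 75 (mod 99). Using 19⁻¹ = 73: x ≡ 73·75 = 5475 = 55·99 + 30, so x = 30.
Check: g(30) = 19·30 + 31 = 601 = 6·99 + 7 ≡ 7 (mod 99).

30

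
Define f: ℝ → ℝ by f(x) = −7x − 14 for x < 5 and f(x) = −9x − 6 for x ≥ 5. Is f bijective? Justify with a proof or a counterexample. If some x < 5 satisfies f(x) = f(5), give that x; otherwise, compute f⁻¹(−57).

17/3

Both pieces are strictly decreasing (slopes −7 and −9), so each is injective on its own interval.
The left piece maps (−∞, 5) onto (−49, ∞); the right piece maps [5, ∞) onto (−∞, −51].
The images leave a gap (−49 has no preimage), so f is not surjective, hence not bijective.
Because the two images are disjoint, no x < 5 has f(x) = f(5), so we compute f⁻¹(−57): −57 lies in (−∞, −51], so solve −9x − 6 = −57: x = (−57 + 6)/(−9) = 17/3.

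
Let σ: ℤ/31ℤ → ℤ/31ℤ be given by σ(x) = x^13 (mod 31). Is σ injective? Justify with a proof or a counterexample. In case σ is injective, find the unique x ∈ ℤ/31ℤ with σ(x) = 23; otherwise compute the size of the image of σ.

Since 31 is prime, the nonzero elements of ℤ/31ℤ form a cyclic group of order 30.
As gcd(13, 30) = 1, raising to the 13th power is a bijection on this group: if u^13 ≡ v^13 then (uv^{−1})^13 = 1, and the only element of order dividing gcd(13, 30) = 1 is 1, so u = v.
With σ(0) = 0 this makes σ injective on all of ℤ/31ℤ, hence bijective (finite equal-size domain and codomain). In particular σ is injective.
Since σ is injective, we find the preimage of 23. The inverse of x ↦ x^13 on (ℤ/31ℤ)^× is x ↦ x^7, because 13·7 = 91 = 3·30 + 1 ≡ 1 (mod 30) and x^{30} = 1 for x ≠ 0 (Fermat). So σ⁻¹(23) = 23^7 mod 31.
Repeated squaring mod 31: 23^1 ≡ 23, 23^2 ≡ 23² = 529 ≡ 2, 23^4 ≡ 2² = 4. Since 7 = 4 + 2 + 1, 23^7 ≡ 4·2·23: 4·2 = 8, then 8·23 = 184 ≡ 29. So 23^7 ≡ 29 (mod 31).
Hence σ⁻¹(23) = 29.

29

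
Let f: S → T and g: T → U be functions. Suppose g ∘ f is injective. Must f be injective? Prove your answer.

injective

Suppose f(a) = f(b). Applying g: (g ∘ f)(a) = (g ∘ f)(b). Since g ∘ f is injective, a = b. Therefore f is injective.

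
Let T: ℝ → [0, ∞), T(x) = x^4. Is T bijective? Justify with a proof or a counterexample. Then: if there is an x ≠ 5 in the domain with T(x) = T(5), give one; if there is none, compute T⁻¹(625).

-5

T(5) = 625 = (−5)^4 = T(−5) (since 4 is even), with 5 ≠ −5. So T is not injective, hence not bijective.
For the follow-up, such an x exists: taking x = −5 ∈ ℝ gives T(−5) = 625 = T(5) with −5 ≠ 5.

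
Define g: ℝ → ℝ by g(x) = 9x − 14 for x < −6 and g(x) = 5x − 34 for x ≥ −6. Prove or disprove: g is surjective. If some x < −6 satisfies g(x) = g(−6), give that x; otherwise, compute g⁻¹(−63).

-29/5

Both pieces are strictly increasing (slopes 9 and 5), so each is injective on its own interval.
The left piece maps (−∞, −6) onto (−∞, −68); the right piece maps [−6, ∞) onto [−64, ∞).
The union (−∞, −68) ∪ [−64, ∞) omits the interval between −68 and −64; in particular −68 has no preimage. So g is not surjective.
Because the two images are disjoint, no x < −6 has g(x) = g(−6), so we compute g⁻¹(−63): −63 lies in [−64, ∞), so solve 5x − 34 = −63: x = (−63 + 34)/5 = −29/5.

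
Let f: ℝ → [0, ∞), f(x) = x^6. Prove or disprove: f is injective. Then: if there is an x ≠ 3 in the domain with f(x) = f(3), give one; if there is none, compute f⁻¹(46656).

f(3) = 729 = (−3)^6 = f(−3) (since 6 is even), with 3 ≠ −3. So f is not injective.
For the follow-up, such an x exists: taking x = −3 ∈ ℝ gives f(−3) = 729 = f(3) with −3 ≠ 3.

-3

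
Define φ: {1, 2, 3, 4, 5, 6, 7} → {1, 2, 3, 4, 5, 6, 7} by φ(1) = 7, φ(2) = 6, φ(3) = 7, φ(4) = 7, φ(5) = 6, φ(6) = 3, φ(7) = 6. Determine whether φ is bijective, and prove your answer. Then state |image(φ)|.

φ(1) = 7 = φ(3) with 1 ≠ 3, so φ is not injective, hence not bijective.
The image of φ is {3, 6, 7}, which has 3 elements.

3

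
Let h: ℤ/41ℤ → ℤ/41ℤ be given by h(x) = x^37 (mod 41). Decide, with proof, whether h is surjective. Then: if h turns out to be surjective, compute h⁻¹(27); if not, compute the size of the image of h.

14

Since 41 is prime, the nonzero elements of ℤ/41ℤ form a cyclic group of order 40.
As gcd(37, 40) = 1, raising to the 37th power is a bijection on this group: if a^37 ≡ b^37 then (ab^{−1})^37 = 1, and the only element of order dividing gcd(37, 40) = 1 is 1, so a = b.
With h(0) = 0 this makes h injective on all of ℤ/41ℤ, hence bijective (finite equal-size domain and codomain). In particular h is surjective.
Since h is surjective, we find the preimage of 27. The inverse of x ↦ x^37 on (ℤ/41ℤ)^× is x ↦ x^13, because 37·13 = 481 = 12·40 + 1 ≡ 1 (mod 40) and x^{40} = 1 for x ≠ 0 (Fermat). So h⁻¹(27) = 27^13 mod 41.
Repeated squaring mod 41: 27^1 ≡ 27, 27^2 ≡ 27² = 729 ≡ 32, 27^4 ≡ 32² = 1024 ≡ 40, 27^8 ≡ 40² = 1600 ≡ 1. Since 13 = 8 + 4 + 1, 27^13 ≡ 1·40·27: 1·40 = 40, then 40·27 = 1080 ≡ 14. So 27^13 ≡ 14 (mod 41).
Hence h⁻¹(27) = 14.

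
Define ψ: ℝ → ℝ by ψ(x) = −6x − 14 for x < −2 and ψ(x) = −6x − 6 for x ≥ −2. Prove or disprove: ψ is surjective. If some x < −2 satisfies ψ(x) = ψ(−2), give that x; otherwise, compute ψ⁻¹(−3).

-10/3

Both pieces are strictly decreasing (slopes −6 and −6), so each is injective on its own interval.
The left piece maps (−∞, −2) onto (−2, ∞); the right piece maps [−2, ∞) onto (−∞, 6].
The union (−2, ∞) ∪ (−∞, 6] covers ℝ, so ψ is surjective.
For the follow-up: the images overlap, so an x < −2 with ψ(x) = ψ(−2) exists. ψ(−2) = 6; solving −6x − 14 = 6 for x < −2 gives x = (6 + 14)/(−6) = −10/3.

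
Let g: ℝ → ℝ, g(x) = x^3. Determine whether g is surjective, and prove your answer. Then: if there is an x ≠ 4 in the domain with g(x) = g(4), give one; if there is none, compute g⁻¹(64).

For any y ∈ ℝ, x = y^{1/3} ∈ ℝ gives g(x) = y, so g is surjective.
Since x ↦ x^3 is strictly increasing on ℝ, it is injective there, so no x ≠ 4 in the domain has g(x) = g(4). We therefore compute g⁻¹(64) = 64^{1/3} = 4 (indeed 4^3 = 64).

4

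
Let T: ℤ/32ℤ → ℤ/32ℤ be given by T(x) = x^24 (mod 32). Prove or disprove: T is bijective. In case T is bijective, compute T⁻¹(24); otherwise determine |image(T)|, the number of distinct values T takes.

T(0) = 0^24 = 0.
T(2): Repeated squaring mod 32: 2^1 ≡ 2, 2^2 ≡ 2² = 4, 2^4 ≡ 4² = 16, 2^8 ≡ 16² = 256 ≡ 0, 2^16 ≡ 0² = 0. Since 24 = 16 + 8, 2^24 ≡ 0·0: 0·0 = 0. So 2^24 ≡ 0 (mod 32).
So T(0) = T(2) = 0 while 0 ≠ 2, thus T is not injective, hence not bijective.
Since T is not bijective, we determine |image(T)|. Computing x^24 mod 32 for each x (by repeated squaring, reducing mod 32 at every step), the values T(0), T(1), …, T(31) are: 0, 1, 0, 1, 0, 1, 0, 1, 0, 1, 0, 1, 0, 1, 0, 1, 0, 1, 0, 1, 0, 1, 0, 1, 0, 1, 0, 1, 0, 1, 0, 1.
The distinct values are {0, 1}; there are 2 of them.

2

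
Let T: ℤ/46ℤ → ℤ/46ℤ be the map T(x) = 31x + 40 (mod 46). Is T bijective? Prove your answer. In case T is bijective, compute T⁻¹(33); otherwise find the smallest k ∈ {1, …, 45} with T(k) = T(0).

25

If T(a) = T(b), then 31a ≡ 31b (mod 46). Because gcd(31, 46) = 1, we may cancel 31 to get a ≡ b (mod 46).
We now compute 31⁻¹ mod 46 explicitly. Euclid's algorithm: 46 = 1·31 + 15, 31 = 2·15 + 1; back-substituting gives 1 = 3·31 − 2·46, so 31⁻¹ ≡ 3 (mod 46).
Then y ↦ 3(y − 40) is a two-sided inverse to T, so every y ∈ ℤ/46ℤ has a preimage.
Therefore T is bijective.
Since T is bijective, we compute T⁻¹(33): solve 31x + 40 ≡ 33 (mod 46), i.e. 31x ≡ 39 (mod 46).
Multiplying by 31⁻¹ = 3 gives x ≡ 3·39 = 117 = 2·46 + 25 ≡ 25 (mod 46).
Check: T(25) = 31·25 + 40 = 815 = 17·46 + 33 ≡ 33 (mod 46).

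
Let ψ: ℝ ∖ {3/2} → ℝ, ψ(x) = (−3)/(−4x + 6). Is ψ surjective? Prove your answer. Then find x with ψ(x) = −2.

9/8

If ψ(x) = 0, cross-multiplying gives −4(−3) = 0(−4x + 6), which simplifies to 12 = 0 — false.  So 0 has no preimage and ψ is not surjective.
Solving ψ(x) = −2: cross-multiplying gives −3 = −2(−4x + 6), which rearranges to −8x = −9, so x = 9/8.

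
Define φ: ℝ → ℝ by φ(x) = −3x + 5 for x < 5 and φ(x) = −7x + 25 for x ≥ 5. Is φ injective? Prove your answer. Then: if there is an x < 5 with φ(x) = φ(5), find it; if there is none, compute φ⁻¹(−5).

10/3

Both pieces are strictly decreasing (slopes −3 and −7), so each is injective on its own interval.
The left piece maps (−∞, 5) onto (−10, ∞); the right piece maps [5, ∞) onto (−∞, −10].
These images are disjoint, so no value is attained by both pieces. So φ is injective.
Because the two images are disjoint, no x < 5 has φ(x) = φ(5), so we compute φ⁻¹(−5): −5 lies in (−10, ∞), so solve −3x + 5 = −5: x = (−5 − 5)/(−3) = 10/3.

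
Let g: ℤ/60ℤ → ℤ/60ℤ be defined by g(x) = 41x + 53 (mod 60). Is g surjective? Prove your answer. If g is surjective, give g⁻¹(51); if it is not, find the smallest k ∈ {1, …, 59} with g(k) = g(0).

Since gcd(41, 60) = 1, 41 is invertible modulo 60. Euclid's algorithm: 60 = 1·41 + 19, 41 = 2·19 + 3, 19 = 6·3 + 1; back-substituting gives 1 = 41·41 − 28·60, so 41⁻¹ ≡ 41 (mod 60).
For any y ∈ ℤ/60ℤ, x = 41(y − 53) mod 60 satisfies g(x) = 41·41(y − 53) + 53 ≡ y (since 41·41 ≡ 1 mod 60). So every y has a preimage.
Thus g is surjective.
Since g is surjective, we compute g⁻¹(51): solve 41x + 53 ≡ 51 (mod 60), i.e. 41x ≡ 58 (mod 60).
Multiplying by 41⁻¹ = 41 gives x ≡ 41·58 = 2378 = 39·60 + 38 ≡ 38 (mod 60).
Check: g(38) = 41·38 + 53 = 1611 = 26·60 + 51 ≡ 51 (mod 60).

38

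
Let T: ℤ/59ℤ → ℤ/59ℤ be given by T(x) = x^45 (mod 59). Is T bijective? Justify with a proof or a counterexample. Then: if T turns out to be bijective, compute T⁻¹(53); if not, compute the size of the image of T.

Since 59 is prime, the nonzero elements of ℤ/59ℤ form a cyclic group of order 58.
As gcd(45, 58) = 1, raising to the 45th power is a bijection on this group: if s^45 ≡ t^45 then (st^{−1})^45 = 1, and the only element of order dividing gcd(45, 58) = 1 is 1, so s = t.
With T(0) = 0 this makes T injective on all of ℤ/59ℤ, hence bijective (finite equal-size domain and codomain). In particular T is bijective.
Since T is bijective, we find the preimage of 53. The inverse of x ↦ x^45 on (ℤ/59ℤ)^× is x ↦ x^49, because 45·49 = 2205 = 38·58 + 1 ≡ 1 (mod 58) and x^{58} = 1 for x ≠ 0 (Fermat). So T⁻¹(53) = 53^49 mod 59.
Repeated squaring mod 59: 53^1 ≡ 53, 53^2 ≡ 53² = 2809 ≡ 36, 53^4 ≡ 36² = 1296 ≡ 57, 53^8 ≡ 57² = 3249 ≡ 4, 53^16 ≡ 4² = 16, 53^32 ≡ 16² = 256 ≡ 20. Since 49 = 32 + 16 + 1, 53^49 ≡ 20·16·53: 20·16 = 320 ≡ 25, then 25·53 = 1325 ≡ 27. So 53^49 ≡ 27 (mod 59).
Hence T⁻¹(53) = 27.

27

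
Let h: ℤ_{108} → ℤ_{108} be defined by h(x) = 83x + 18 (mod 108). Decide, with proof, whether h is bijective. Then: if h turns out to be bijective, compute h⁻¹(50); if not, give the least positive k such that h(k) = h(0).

16

Recall that injectivity means: for all u, v in the domain, h(u) = h(v) implies u = v.
Suppose h(u) = h(v) in ℤ_{108}. Then 83u + 18 ≡ 83v + 18 (mod 108), so 83(u − v) ≡ 0 (mod 108).
Since gcd(83, 108) = 1, 83 is invertible modulo 108, so u − v ≡ 0 (mod 108), i.e. u = v.
We now compute 83⁻¹ mod 108 explicitly. Euclid's algorithm: 108 = 1·83 + 25, 83 = 3·25 + 8, 25 = 3·8 + 1; back-substituting gives 1 = 95·83 − 73·108, so 83⁻¹ ≡ 95 (mod 108).
For any y ∈ ℤ_{108}, x = 95(y − 18) mod 108 satisfies h(x) = 83·95(y − 18) + 18 ≡ y (since 83·95 ≡ 1 mod 108). So every y has a preimage.
Thus h is bijective.
Since h is bijective, we compute h⁻¹(50): solve 83x + 18 ≡ 50 (mod 108), i.e. 83x ≡ 32 (mod 108).
Multiplying by 83⁻¹ = 95 gives x ≡ 95·32 = 3040 = 28·108 + 16 ≡ 16 (mod 108).
Check: h(16) = 83·16 + 18 = 1346 = 12·108 + 50 ≡ 50 (mod 108).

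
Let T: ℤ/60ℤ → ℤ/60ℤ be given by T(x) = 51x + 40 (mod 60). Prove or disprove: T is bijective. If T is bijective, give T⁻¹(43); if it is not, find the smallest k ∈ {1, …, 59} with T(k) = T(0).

20

By definition, injectivity means: for all u, v in the domain, T(u) = T(v) implies u = v.
We have gcd(51, 60) = 3 > 1. Taking u = 0 and v = 20: T(0) = 40 and T(20) = 51·20 + 40 = 1060 ≡ 40 (mod 60).
So T(0) = T(20) while 0 ≠ 20, thus T is not injective, hence not bijective.
Since T is not bijective, we find the least positive k with T(k) = T(0): this means 51k ≡ 0 (mod 60), i.e. 60 ∣ 51k. Since gcd(51, 60) = 3, dividing through by 3 this holds exactly when 20 ∣ 17k, and as gcd(17, 20) = 1, exactly when 20 ∣ k.
The smallest positive such k is 20.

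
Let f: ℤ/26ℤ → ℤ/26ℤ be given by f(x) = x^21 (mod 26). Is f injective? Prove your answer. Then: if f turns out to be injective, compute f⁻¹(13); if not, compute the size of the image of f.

10

f(1) = 1^21 = 1.
f(3): Repeated squaring mod 26: 3^1 ≡ 3, 3^2 ≡ 3² = 9, 3^4 ≡ 9² = 81 ≡ 3, 3^8 ≡ 3² = 9, 3^16 ≡ 9² = 81 ≡ 3. Since 21 = 16 + 4 + 1, 3^21 ≡ 3·3·3: 3·3 = 9, then 9·3 = 27 ≡ 1. So 3^21 ≡ 1 (mod 26).
So f(1) = f(3) = 1 while 1 ≠ 3, so f is not injective.
Since f is not injective, we determine |image(f)|. Computing x^21 mod 26 for each x (by repeated squaring, reducing mod 26 at every step), the values f(0), f(1), …, f(25) are: 0, 1, 18, 1, 12, 5, 18, 21, 8, 1, 12, 21, 12, 13, 14, 5, 14, 25, 18, 5, 8, 21, 14, 25, 8, 25.
The distinct values are {0, 1, 5, 8, 12, 13, 14, 18, 21, 25}; there are 10 of them.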